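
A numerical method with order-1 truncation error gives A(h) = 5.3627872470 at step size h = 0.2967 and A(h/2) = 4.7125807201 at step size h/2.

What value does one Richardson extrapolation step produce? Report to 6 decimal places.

Error is O(h^1); halving h shrinks it by 2^1 = 2.
2*4.7125807201 − 5.3627872470 = 4.0623741932
R = 4.0623741932/1 = 4.0623741932

4.062374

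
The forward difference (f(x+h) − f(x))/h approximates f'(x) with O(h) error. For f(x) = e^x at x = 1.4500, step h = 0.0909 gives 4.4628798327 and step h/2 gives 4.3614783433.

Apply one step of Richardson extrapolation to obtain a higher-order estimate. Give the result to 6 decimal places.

4.260077

Error is O(h^1); halving h shrinks it by 2^1 = 2.
2^1×A(h/2) = 8.7229566866; minus A(h) gives 4.2600768539.
(2×4.3614783433 − 4.4628798327)/(2 − 1) = 4.2600768539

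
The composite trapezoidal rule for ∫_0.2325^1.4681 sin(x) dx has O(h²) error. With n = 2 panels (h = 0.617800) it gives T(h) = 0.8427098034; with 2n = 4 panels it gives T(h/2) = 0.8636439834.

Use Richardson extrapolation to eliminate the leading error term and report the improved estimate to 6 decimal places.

0.870622

With r = 2 the leading error scales as h^2, so the weight is 2^2 = 4.
4·0.8636439834 = 3.4545759336; 3.4545759336 − 0.8427098034 = 2.6118661302
R = 2.6118661302/3 = 0.8706220434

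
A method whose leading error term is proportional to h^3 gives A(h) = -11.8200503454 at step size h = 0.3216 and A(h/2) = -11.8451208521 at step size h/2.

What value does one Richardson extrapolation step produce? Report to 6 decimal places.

With r = 3 the leading error scales as h^3, so the weight is 2^3 = 8.
A(h/2) − A(h) = -11.8451208521 − (-11.8200503454) = -0.0250705067
Divide by 2^3 − 1 = 7: (-0.0250705067)/7 = -0.0035815010
R = -11.8451208521 − 0.0035815010 = -11.8487023531
Correction |R − A(h/2)| = 3.582e-03; gap |A(h/2) − A(h)| = 2.507e-02.

-11.848702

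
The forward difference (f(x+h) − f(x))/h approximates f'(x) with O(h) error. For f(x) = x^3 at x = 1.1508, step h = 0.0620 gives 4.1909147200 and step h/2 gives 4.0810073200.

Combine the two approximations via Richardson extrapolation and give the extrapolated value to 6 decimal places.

Method order is 1; weight 2^1 = 2.
Weighted: 8.1620146400 − 4.1909147200 = 3.9710999200
R = 3.9710999200/1 = 3.9710999200

3.971100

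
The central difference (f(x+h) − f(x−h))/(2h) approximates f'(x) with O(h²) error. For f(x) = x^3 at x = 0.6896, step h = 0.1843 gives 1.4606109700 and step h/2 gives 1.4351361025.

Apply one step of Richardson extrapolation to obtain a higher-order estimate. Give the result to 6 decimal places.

1.426644

r = 2, so 2^r = 4.
4 × 1.4351361025 − 1.4606109700 = 4.2799334400
Denominator 4 − 1 = 3.
Result: 1.4266444800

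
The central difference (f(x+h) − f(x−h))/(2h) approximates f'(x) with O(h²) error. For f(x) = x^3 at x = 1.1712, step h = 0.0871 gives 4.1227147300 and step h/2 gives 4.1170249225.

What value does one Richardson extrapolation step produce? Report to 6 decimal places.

Leading term ∝ h^2; use weight 4 = 2^2.
4·4.1170249225 = 16.4680996900; 16.4680996900 − 4.1227147300 = 12.3453849600
(4·4.1170249225 − 4.1227147300)/(4 − 1) = 4.1151283200
Shift from A(h/2): −0.0018966025.

4.115128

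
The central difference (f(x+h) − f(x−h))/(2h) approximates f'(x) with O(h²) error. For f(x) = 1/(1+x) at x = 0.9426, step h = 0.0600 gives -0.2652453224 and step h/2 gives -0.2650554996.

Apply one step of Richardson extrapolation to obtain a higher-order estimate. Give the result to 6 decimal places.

With r = 2 the leading error scales as h^2, so the weight is 2^2 = 4.
4×(-0.2650554996) − (-0.2652453224) = -0.7949766760
(-0.7949766760) ÷ 3 = -0.2649922253
Correction |R − A(h/2)| = 6.327e-05; gap |A(h/2) − A(h)| = 1.898e-04.

-0.264992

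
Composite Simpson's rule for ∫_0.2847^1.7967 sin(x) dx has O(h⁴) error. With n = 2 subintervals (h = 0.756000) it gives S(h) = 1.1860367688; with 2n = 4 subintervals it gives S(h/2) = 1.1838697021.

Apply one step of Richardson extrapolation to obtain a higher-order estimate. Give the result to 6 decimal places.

1.183725

Error is O(h^4); halving h shrinks it by 2^4 = 16.
Top: 16(1.1838697021) − (1.1860367688) = 17.7558784648
Divide by 2^4 − 1 = 15.
R = 17.7558784648/15 = 1.1837252310
Correction |R − A(h/2)| = 1.445e-04; gap |A(h/2) − A(h)| = 2.167e-03.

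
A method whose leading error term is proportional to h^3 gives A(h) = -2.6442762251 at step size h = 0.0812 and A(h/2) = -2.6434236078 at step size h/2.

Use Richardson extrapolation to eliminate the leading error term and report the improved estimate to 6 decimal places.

-2.643302

Method order is 3; weight 2^3 = 8.
2^3 × A(h/2) = -21.1473888624; minus A(h) gives -18.5031126373.
Divide by 2^3 − 1 = 7.
(8 × (-2.6434236078) − (-2.6442762251))/(8 − 1) = -2.6433018053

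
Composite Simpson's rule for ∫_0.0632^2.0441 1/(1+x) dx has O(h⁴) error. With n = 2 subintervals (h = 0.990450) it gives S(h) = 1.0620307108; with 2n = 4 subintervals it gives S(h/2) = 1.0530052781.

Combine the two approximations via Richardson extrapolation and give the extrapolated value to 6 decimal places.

r = 4: numerator weight 16, denominator 15.
16×1.0530052781 − 1.0620307108 = 15.7860537388
Denominator 16 − 1 = 15.
Extrapolated: 15.7860537388 / 15 = 1.0524035826
Gap between inputs: 9.025e-03; correction applied: −0.0006016955.

1.052404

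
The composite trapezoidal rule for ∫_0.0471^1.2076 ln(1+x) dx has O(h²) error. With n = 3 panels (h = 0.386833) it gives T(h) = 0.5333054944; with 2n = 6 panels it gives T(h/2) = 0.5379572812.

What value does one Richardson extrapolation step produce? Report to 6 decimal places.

Leading term ∝ h^2; use weight 4 = 2^2.
Numerator 4 × A(h/2) − A(h) = 4 × 0.5379572812 − 0.5333054944 = 1.6185236304
1.6185236304 ÷ 3 = 0.5395078768

0.539508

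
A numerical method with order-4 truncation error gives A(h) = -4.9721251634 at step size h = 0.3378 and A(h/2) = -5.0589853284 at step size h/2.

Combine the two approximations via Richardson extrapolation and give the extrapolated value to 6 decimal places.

r = 4, so 2^r = 16.
A(h/2) − A(h) = -5.0589853284 − (-4.9721251634) = -0.0868601650
Divide by 2^4 − 1 = 15: (-0.0868601650)/15 = -0.0057906777
R = -5.0589853284 − 0.0057906777 = -5.0647760061
Correction |R − A(h/2)| = 5.791e-03; gap |A(h/2) − A(h)| = 8.686e-02.

-5.064776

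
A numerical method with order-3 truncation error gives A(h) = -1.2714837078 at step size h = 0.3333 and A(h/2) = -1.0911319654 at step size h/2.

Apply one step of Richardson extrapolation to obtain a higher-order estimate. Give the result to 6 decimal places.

-1.065367

Order 3 gives 2^r = 8 and 2^r − 1 = 7.
Top: 8(-1.0911319654) − (-1.2714837078) = -7.4575720154
(-7.4575720154) ÷ 7 = -1.0653674308
Shift from A(h/2): +0.0257645346.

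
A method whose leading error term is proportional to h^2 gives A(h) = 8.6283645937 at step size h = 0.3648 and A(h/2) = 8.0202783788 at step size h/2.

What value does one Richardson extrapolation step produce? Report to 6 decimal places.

7.817583

With r = 2 the leading error scales as h^2, so the weight is 2^2 = 4.
2^2×A(h/2) = 32.0811135152; minus A(h) gives 23.4527489215.
Divide by 2^2 − 1 = 3.
Extrapolated: 23.4527489215 / 3 = 7.8175829738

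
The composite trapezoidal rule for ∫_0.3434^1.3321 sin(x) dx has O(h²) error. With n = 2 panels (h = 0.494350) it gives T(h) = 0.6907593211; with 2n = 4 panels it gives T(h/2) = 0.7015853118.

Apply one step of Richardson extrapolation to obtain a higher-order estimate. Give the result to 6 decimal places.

0.705194

Method order is 2; weight 2^2 = 4.
4 × 0.7015853118 = 2.8063412472; subtract 0.6907593211 → 2.1155819261
Denominator 4 − 1 = 3.
(4 × 0.7015853118 − 0.6907593211)/(4 − 1) = 0.7051939754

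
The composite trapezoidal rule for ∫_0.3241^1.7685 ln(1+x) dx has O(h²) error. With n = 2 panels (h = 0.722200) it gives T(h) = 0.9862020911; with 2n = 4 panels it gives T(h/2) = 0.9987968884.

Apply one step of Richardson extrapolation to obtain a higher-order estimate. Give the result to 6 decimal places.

Leading term ∝ h^2; use weight 4 = 2^2.
2^2*A(h/2) = 3.9951875536; minus A(h) gives 3.0089854625.
Denominator 4 − 1 = 3.
(4*0.9987968884 − 0.9862020911)/(4 − 1) = 1.0029951542
Shift from A(h/2): +0.0041982658.

1.002995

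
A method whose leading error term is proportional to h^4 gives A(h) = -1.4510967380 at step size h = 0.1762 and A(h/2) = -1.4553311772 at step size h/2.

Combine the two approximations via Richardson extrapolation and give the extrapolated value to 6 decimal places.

-1.455613

With r = 4 the leading error scales as h^4, so the weight is 2^4 = 16.
Difference of the inputs: -1.4553311772 − (-1.4510967380) = -0.0042344392
Correction (A(h/2) − A(h))/(16 − 1) = (-0.0042344392)/15 = -0.0002822959
R = A(h/2) + (A(h/2) − A(h))/15 = -1.4553311772 − 0.0002822959 = -1.4556134731
Gap between inputs: 4.234e-03; correction applied: −0.0002822959.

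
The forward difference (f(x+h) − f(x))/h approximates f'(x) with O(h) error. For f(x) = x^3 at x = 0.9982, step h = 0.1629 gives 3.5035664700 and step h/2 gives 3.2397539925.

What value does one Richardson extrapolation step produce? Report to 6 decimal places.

2.975942

The method has order 1: 2^1 = 2.
Weighted: 6.4795079850 − 3.5035664700 = 2.9759415150
Denominator 2 − 1 = 1.
So the Richardson estimate is 2.9759415150.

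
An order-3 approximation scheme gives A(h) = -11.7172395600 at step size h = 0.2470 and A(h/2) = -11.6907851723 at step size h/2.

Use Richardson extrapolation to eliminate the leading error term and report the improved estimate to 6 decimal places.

-11.687006

Leading term ∝ h^3; use weight 8 = 2^3.
8×(-11.6907851723) − (-11.7172395600) = -81.8090418184
Denominator 8 − 1 = 7.
(8×(-11.6907851723) − (-11.7172395600))/(8 − 1) = -11.6870059741
Shift from A(h/2): +0.0037791982.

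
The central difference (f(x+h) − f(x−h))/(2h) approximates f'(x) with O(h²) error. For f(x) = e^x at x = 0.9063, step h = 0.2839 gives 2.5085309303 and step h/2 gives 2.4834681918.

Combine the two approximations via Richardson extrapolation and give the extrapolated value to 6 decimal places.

Order 2 gives 2^r = 4 and 2^r − 1 = 3.
Numerator 4*A(h/2) − A(h) = 4*2.4834681918 − 2.5085309303 = 7.4253418369
7.4253418369 ÷ 3 = 2.4751139456

2.475114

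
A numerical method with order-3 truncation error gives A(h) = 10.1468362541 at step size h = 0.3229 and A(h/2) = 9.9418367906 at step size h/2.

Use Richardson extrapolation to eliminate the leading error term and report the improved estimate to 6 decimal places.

r = 3, so 2^r = 8.
Weighted: 79.5346943248 − 10.1468362541 = 69.3878580707
R = 69.3878580707/7 = 9.9125511530

9.912551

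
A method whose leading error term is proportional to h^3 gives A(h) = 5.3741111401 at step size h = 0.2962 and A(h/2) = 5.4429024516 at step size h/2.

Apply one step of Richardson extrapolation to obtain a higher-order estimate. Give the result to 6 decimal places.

5.452730

Leading term ∝ h^3; use weight 8 = 2^3.
Weighted: 43.5432196128 − 5.3741111401 = 38.1691084727
R = 38.1691084727/7 = 5.4527297818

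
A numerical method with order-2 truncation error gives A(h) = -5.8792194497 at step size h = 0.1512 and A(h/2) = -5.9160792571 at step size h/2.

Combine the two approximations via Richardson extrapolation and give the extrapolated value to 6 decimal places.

-5.928366

Method order is 2; weight 2^2 = 4.
Weighted: (-23.6643170284) − (-5.8792194497) = -17.7850975787
(-17.7850975787) ÷ 3 = -5.9283658596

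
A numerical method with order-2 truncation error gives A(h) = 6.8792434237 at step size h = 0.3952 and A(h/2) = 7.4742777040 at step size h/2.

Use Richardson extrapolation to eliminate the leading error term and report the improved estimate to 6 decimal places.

r = 2: numerator weight 4, denominator 3.
4*7.4742777040 = 29.8971108160; subtract 6.8792434237 → 23.0178673923
Divide by 2^2 − 1 = 3.
So the Richardson estimate is 7.6726224641.
Shift from A(h/2): +0.1983447601.

7.672622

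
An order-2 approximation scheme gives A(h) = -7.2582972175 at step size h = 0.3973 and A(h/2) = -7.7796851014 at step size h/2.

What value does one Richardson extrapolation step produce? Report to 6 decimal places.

-7.953481

Method order is 2; weight 2^2 = 4.
Top: 4(-7.7796851014) − (-7.2582972175) = -23.8604431881
R = (-23.8604431881)/3 = -7.9534810627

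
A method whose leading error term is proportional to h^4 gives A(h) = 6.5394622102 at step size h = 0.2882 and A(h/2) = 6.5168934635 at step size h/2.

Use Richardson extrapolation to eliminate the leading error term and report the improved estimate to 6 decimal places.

Error is O(h^4); halving h shrinks it by 2^4 = 16.
16*6.5168934635 = 104.2702954160; 104.2702954160 − 6.5394622102 = 97.7308332058
Divide by 2^4 − 1 = 15.
R = 97.7308332058/15 = 6.5153888804
Shift from A(h/2): −0.0015045831.

6.515389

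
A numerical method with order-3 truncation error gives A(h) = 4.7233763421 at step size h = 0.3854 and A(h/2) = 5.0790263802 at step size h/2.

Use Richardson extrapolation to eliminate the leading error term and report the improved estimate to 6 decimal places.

5.129834

r = 3: numerator weight 8, denominator 7.
Numerator 8·A(h/2) − A(h) = 8·5.0790263802 − 4.7233763421 = 35.9088346995
Divide by 2^3 − 1 = 7.
Result: 5.1298335285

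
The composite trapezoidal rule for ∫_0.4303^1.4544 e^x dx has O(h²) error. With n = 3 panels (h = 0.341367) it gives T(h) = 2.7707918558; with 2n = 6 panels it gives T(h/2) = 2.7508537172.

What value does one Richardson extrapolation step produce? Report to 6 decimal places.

Error is O(h^2); halving h shrinks it by 2^2 = 4.
4 × 2.7508537172 = 11.0034148688; subtract 2.7707918558 → 8.2326230130
Divide by 2^2 − 1 = 3.
Extrapolated: 8.2326230130 / 3 = 2.7442076710
Shift from A(h/2): −0.0066460462.

2.744208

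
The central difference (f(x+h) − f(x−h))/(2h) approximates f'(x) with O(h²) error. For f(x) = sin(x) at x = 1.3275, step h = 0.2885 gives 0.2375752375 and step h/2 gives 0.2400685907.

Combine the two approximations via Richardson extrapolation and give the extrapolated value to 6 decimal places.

The method has order 2: 2^2 = 4.
Top: 4(0.2400685907) − (0.2375752375) = 0.7226991253
Denominator 4 − 1 = 3.
So the Richardson estimate is 0.2408997084.

0.240900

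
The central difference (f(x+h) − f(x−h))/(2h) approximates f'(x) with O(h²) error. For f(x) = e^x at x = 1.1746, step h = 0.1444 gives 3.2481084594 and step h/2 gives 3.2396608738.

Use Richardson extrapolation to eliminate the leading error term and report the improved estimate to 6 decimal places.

3.236845

Error is O(h^2); halving h shrinks it by 2^2 = 4.
Numerator 4×A(h/2) − A(h) = 4×3.2396608738 − 3.2481084594 = 9.7105350358
Divide by 2^2 − 1 = 3.
R = 9.7105350358/3 = 3.2368450119
Correction |R − A(h/2)| = 2.816e-03; gap |A(h/2) − A(h)| = 8.448e-03.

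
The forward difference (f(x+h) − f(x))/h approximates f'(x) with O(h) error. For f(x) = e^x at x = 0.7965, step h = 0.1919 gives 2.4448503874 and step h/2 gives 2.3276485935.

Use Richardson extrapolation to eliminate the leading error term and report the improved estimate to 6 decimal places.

2.210447

Error is O(h^1); halving h shrinks it by 2^1 = 2.
Top: 2(2.3276485935) − (2.4448503874) = 2.2104467996
(2·2.3276485935 − 2.4448503874)/(2 − 1) = 2.2104467996
Gap between inputs: 1.172e-01; correction applied: −0.1172017939.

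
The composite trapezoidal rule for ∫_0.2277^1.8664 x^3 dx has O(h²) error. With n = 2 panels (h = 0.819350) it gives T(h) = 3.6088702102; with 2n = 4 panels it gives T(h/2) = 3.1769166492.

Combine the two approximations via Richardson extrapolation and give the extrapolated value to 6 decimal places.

3.032932

With r = 2 the leading error scales as h^2, so the weight is 2^2 = 4.
4×3.1769166492 = 12.7076665968; 12.7076665968 − 3.6088702102 = 9.0987963866
Divide by 2^2 − 1 = 3.
9.0987963866 ÷ 3 = 3.0329321289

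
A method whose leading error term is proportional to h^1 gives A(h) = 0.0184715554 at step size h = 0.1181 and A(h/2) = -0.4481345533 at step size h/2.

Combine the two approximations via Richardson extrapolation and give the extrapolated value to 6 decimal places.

-0.914741

Error is O(h^1); halving h shrinks it by 2^1 = 2.
2 × (-0.4481345533) = -0.8962691066; (-0.8962691066) − 0.0184715554 = -0.9147406620
Divide by 2^1 − 1 = 1.
(2 × (-0.4481345533) − 0.0184715554)/(2 − 1) = -0.9147406620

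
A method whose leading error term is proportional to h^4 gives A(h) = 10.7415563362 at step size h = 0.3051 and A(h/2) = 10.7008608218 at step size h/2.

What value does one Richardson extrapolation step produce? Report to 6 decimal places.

10.698148

r = 4, so 2^r = 16.
Top: 16(10.7008608218) − (10.7415563362) = 160.4722168126
R = 160.4722168126/15 = 10.6981477875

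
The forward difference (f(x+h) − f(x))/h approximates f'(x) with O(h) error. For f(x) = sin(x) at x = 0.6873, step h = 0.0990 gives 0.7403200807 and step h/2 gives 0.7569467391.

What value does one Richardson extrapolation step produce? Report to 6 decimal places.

Method order is 1; weight 2^1 = 2.
Top: 2(0.7569467391) − (0.7403200807) = 0.7735733975
R = 0.7735733975/1 = 0.7735733975

0.773573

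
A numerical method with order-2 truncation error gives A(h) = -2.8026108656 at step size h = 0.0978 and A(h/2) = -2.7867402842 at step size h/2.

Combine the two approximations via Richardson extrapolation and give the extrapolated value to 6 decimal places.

With r = 2 the leading error scales as h^2, so the weight is 2^2 = 4.
A(h/2) − A(h) = -2.7867402842 − (-2.8026108656) = 0.0158705814
Correction (A(h/2) − A(h))/(4 − 1) = 0.0158705814/3 = 0.0052901938
R = -2.7867402842 + 0.0052901938 = -2.7814500904
Gap between inputs: 1.587e-02; correction applied: +0.0052901938.

-2.781450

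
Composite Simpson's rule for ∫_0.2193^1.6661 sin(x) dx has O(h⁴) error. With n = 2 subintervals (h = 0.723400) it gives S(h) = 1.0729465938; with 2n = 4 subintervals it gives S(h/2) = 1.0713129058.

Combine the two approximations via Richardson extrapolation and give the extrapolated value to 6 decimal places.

1.071204

r = 4, so 2^r = 16.
Weighted: 17.1410064928 − 1.0729465938 = 16.0680598990
Divide by 2^4 − 1 = 15.
16.0680598990 ÷ 15 = 1.0712039933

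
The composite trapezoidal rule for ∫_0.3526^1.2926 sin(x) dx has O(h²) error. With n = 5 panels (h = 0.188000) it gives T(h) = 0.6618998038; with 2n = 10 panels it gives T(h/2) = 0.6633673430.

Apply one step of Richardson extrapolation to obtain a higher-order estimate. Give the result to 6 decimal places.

With r = 2 the leading error scales as h^2, so the weight is 2^2 = 4.
4 × 0.6633673430 = 2.6534693720; 2.6534693720 − 0.6618998038 = 1.9915695682
R = 1.9915695682/3 = 0.6638565227
Correction |R − A(h/2)| = 4.892e-04; gap |A(h/2) − A(h)| = 1.468e-03.

0.663857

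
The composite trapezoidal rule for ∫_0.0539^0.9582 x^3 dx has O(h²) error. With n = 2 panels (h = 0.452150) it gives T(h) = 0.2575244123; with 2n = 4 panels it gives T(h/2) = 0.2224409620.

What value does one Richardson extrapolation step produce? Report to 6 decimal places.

Leading term ∝ h^2; use weight 4 = 2^2.
Weighted: 0.8897638480 − 0.2575244123 = 0.6322394357
(4×0.2224409620 − 0.2575244123)/(4 − 1) = 0.2107464786
Correction |R − A(h/2)| = 1.169e-02; gap |A(h/2) − A(h)| = 3.508e-02.

0.210746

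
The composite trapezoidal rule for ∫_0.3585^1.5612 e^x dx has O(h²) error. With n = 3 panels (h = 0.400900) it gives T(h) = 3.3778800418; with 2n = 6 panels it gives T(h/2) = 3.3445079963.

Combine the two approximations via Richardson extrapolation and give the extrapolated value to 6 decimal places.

3.333384

With r = 2 the leading error scales as h^2, so the weight is 2^2 = 4.
Weighted: 13.3780319852 − 3.3778800418 = 10.0001519434
Denominator 4 − 1 = 3.
Result: 3.3333839811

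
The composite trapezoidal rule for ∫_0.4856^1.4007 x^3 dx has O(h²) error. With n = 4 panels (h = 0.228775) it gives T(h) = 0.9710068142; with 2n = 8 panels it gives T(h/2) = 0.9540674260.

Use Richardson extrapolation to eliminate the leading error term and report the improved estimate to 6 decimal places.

0.948421

The method has order 2: 2^2 = 4.
Top: 4(0.9540674260) − (0.9710068142) = 2.8452628898
R = 2.8452628898/3 = 0.9484209633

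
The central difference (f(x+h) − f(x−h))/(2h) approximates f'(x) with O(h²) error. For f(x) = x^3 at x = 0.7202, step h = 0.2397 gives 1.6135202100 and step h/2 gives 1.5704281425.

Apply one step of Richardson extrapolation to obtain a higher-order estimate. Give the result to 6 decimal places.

Method order is 2; weight 2^2 = 4.
Difference of the inputs: 1.5704281425 − 1.6135202100 = -0.0430920675
Divide by 2^2 − 1 = 3: (-0.0430920675)/3 = -0.0143640225
R = A(h/2) + (A(h/2) − A(h))/3 = 1.5704281425 − 0.0143640225 = 1.5560641200

1.556064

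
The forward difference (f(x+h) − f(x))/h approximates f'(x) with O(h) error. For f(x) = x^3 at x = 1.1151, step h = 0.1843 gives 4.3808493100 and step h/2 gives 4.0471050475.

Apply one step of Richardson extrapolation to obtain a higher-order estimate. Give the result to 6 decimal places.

3.713361

r = 1, so 2^r = 2.
Weighted: 8.0942100950 − 4.3808493100 = 3.7133607850
(2×4.0471050475 − 4.3808493100)/(2 − 1) = 3.7133607850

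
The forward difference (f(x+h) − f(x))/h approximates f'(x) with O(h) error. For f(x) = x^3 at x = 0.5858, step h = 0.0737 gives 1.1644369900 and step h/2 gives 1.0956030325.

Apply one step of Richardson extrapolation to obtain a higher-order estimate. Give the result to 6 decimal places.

1.026769

The method has order 1: 2^1 = 2.
2×1.0956030325 = 2.1912060650; 2.1912060650 − 1.1644369900 = 1.0267690750
Extrapolated: 1.0267690750 / 1 = 1.0267690750
Correction |R − A(h/2)| = 6.883e-02; gap |A(h/2) − A(h)| = 6.883e-02.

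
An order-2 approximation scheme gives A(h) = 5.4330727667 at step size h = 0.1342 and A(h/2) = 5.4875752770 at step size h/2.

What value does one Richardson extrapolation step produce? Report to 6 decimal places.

5.505743

With r = 2 the leading error scales as h^2, so the weight is 2^2 = 4.
Numerator 4*A(h/2) − A(h) = 4*5.4875752770 − 5.4330727667 = 16.5172283413
Divide by 2^2 − 1 = 3.
(4*5.4875752770 − 5.4330727667)/(4 − 1) = 5.5057427804
Gap between inputs: 5.450e-02; correction applied: +0.0181675034.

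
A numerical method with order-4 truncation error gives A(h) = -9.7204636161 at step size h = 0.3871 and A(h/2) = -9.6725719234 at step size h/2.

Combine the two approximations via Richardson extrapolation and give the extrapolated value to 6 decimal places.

Error is O(h^4); halving h shrinks it by 2^4 = 16.
16×(-9.6725719234) = -154.7611507744; (-154.7611507744) − (-9.7204636161) = -145.0406871583
(-145.0406871583) ÷ 15 = -9.6693791439
Shift from A(h/2): +0.0031927795.

-9.669379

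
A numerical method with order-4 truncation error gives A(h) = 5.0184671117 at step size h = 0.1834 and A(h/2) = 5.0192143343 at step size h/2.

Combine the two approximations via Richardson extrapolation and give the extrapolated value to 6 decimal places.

With r = 4 the leading error scales as h^4, so the weight is 2^4 = 16.
Top: 16(5.0192143343) − (5.0184671117) = 75.2889622371
Extrapolated: 75.2889622371 / 15 = 5.0192641491
Correction |R − A(h/2)| = 4.981e-05; gap |A(h/2) − A(h)| = 7.472e-04.

5.019264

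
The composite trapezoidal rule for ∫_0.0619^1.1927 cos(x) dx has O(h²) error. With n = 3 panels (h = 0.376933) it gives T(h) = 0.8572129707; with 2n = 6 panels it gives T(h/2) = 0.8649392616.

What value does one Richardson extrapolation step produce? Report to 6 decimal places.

Method order is 2; weight 2^2 = 4.
Weighted: 3.4597570464 − 0.8572129707 = 2.6025440757
Denominator 4 − 1 = 3.
So the Richardson estimate is 0.8675146919.
Shift from A(h/2): +0.0025754303.

0.867515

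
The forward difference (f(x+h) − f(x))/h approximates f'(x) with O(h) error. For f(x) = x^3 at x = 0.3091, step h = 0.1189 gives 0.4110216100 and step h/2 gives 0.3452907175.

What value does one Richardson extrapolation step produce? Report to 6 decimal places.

Leading term ∝ h^1; use weight 2 = 2^1.
2×0.3452907175 = 0.6905814350; 0.6905814350 − 0.4110216100 = 0.2795598250
Divide by 2^1 − 1 = 1.
Result: 0.2795598250

0.279560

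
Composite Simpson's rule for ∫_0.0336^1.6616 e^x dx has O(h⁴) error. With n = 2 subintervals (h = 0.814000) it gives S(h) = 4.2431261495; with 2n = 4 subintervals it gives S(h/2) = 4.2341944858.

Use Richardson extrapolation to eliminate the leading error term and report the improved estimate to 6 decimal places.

4.233599

r = 4, so 2^r = 16.
Top: 16(4.2341944858) − (4.2431261495) = 63.5039856233
Divide by 2^4 − 1 = 15.
Extrapolated: 63.5039856233 / 15 = 4.2335990416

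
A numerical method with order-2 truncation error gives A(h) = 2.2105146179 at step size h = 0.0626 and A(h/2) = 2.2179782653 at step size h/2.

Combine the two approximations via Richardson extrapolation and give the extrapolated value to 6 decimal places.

Error is O(h^2); halving h shrinks it by 2^2 = 4.
4×2.2179782653 = 8.8719130612; subtract 2.2105146179 → 6.6613984433
Divide by 2^2 − 1 = 3.
R = 6.6613984433/3 = 2.2204661478

2.220466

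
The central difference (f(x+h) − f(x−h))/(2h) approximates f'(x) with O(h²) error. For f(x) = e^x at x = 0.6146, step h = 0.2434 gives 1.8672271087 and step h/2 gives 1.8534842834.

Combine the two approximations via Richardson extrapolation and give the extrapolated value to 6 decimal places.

1.848903

The method has order 2: 2^2 = 4.
Numerator 4·A(h/2) − A(h) = 4·1.8534842834 − 1.8672271087 = 5.5467100249
Extrapolated: 5.5467100249 / 3 = 1.8489033416
Shift from A(h/2): −0.0045809418.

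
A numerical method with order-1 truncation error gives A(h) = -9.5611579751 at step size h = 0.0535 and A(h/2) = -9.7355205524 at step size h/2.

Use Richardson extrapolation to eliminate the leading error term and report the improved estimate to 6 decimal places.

r = 1: numerator weight 2, denominator 1.
Weighted: (-19.4710411048) − (-9.5611579751) = -9.9098831297
(-9.9098831297) ÷ 1 = -9.9098831297
Correction |R − A(h/2)| = 1.744e-01; gap |A(h/2) − A(h)| = 1.744e-01.

-9.909883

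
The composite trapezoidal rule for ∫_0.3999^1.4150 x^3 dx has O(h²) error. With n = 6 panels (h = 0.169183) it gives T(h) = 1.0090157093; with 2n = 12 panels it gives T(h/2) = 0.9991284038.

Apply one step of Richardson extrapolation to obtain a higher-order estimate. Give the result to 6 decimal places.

Order 2 gives 2^r = 4 and 2^r − 1 = 3.
4 × 0.9991284038 = 3.9965136152; 3.9965136152 − 1.0090157093 = 2.9874979059
Divide by 2^2 − 1 = 3.
So the Richardson estimate is 0.9958326353.

0.995833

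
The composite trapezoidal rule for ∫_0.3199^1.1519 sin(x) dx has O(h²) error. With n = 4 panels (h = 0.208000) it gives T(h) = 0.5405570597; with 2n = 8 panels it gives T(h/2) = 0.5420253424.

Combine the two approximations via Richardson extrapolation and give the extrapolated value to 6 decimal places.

0.542515

Method order is 2; weight 2^2 = 4.
4 × 0.5420253424 = 2.1681013696; subtract 0.5405570597 → 1.6275443099
Denominator 4 − 1 = 3.
R = 1.6275443099/3 = 0.5425147700
Gap between inputs: 1.468e-03; correction applied: +0.0004894276.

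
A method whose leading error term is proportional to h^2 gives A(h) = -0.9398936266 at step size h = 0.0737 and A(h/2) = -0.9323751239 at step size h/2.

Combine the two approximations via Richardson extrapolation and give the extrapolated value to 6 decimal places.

-0.929869

r = 2: numerator weight 4, denominator 3.
Weighted: (-3.7295004956) − (-0.9398936266) = -2.7896068690
R = (-2.7896068690)/3 = -0.9298689563
Shift from A(h/2): +0.0025061676.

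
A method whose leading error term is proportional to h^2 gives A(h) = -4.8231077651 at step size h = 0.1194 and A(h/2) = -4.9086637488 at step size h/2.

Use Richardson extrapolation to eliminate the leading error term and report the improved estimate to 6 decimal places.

Order 2 gives 2^r = 4 and 2^r − 1 = 3.
2^2×A(h/2) = -19.6346549952; minus A(h) gives -14.8115472301.
R = (-14.8115472301)/3 = -4.9371824100

-4.937182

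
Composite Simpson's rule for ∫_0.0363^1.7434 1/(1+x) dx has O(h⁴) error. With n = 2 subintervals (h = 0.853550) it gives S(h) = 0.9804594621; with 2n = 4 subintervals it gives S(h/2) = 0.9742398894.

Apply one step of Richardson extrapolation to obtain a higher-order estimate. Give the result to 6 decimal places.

r = 4, so 2^r = 16.
2^4*A(h/2) = 15.5878382304; minus A(h) gives 14.6073787683.
Denominator 16 − 1 = 15.
Result: 0.9738252512

0.973825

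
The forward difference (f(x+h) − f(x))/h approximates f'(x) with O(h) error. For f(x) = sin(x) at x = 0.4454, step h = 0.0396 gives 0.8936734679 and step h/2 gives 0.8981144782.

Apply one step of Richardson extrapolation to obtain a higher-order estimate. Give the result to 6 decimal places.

0.902555

The method has order 1: 2^1 = 2.
Weighted: 1.7962289564 − 0.8936734679 = 0.9025554885
Divide by 2^1 − 1 = 1.
So the Richardson estimate is 0.9025554885.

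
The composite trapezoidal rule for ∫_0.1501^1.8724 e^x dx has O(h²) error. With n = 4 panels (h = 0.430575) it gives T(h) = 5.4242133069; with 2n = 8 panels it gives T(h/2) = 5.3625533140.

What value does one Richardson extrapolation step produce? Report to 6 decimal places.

Method order is 2; weight 2^2 = 4.
4 × 5.3625533140 − 5.4242133069 = 16.0259999491
Denominator 4 − 1 = 3.
Extrapolated: 16.0259999491 / 3 = 5.3419999830

5.342000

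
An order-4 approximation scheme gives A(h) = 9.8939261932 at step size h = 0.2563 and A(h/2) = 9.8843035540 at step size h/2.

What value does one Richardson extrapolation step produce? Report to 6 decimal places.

9.883662

Method order is 4; weight 2^4 = 16.
Top: 16(9.8843035540) − (9.8939261932) = 148.2549306708
(16 × 9.8843035540 − 9.8939261932)/(16 − 1) = 9.8836620447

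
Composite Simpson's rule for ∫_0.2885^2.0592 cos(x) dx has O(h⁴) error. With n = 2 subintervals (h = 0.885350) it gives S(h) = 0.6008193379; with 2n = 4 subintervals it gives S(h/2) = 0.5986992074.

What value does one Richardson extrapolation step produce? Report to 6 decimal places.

0.598558

r = 4, so 2^r = 16.
16·0.5986992074 = 9.5791873184; subtract 0.6008193379 → 8.9783679805
Denominator 16 − 1 = 15.
So the Richardson estimate is 0.5985578654.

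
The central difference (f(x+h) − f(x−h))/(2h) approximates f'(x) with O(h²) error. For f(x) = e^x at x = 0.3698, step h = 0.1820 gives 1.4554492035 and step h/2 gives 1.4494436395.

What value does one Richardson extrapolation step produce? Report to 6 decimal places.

The method has order 2: 2^2 = 4.
4 × 1.4494436395 − 1.4554492035 = 4.3423253545
(4 × 1.4494436395 − 1.4554492035)/(4 − 1) = 1.4474417848

1.447442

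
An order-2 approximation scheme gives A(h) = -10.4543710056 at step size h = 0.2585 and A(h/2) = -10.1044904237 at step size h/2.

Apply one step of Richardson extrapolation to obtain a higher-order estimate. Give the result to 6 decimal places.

Error is O(h^2); halving h shrinks it by 2^2 = 4.
4×(-10.1044904237) = -40.4179616948; (-40.4179616948) − (-10.4543710056) = -29.9635906892
R = (-29.9635906892)/3 = -9.9878635631

-9.987864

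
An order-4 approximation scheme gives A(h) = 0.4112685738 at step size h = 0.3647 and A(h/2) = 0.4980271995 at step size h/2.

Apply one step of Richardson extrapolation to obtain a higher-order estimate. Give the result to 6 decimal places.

Leading term ∝ h^4; use weight 16 = 2^4.
16 × 0.4980271995 = 7.9684351920; 7.9684351920 − 0.4112685738 = 7.5571666182
(16 × 0.4980271995 − 0.4112685738)/(16 − 1) = 0.5038111079
Gap between inputs: 8.676e-02; correction applied: +0.0057839084.

0.503811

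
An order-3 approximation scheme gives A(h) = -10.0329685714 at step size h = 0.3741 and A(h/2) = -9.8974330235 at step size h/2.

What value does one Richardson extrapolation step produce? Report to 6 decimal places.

-9.878071

The method has order 3: 2^3 = 8.
Weighted: (-79.1794641880) − (-10.0329685714) = -69.1464956166
(-69.1464956166) ÷ 7 = -9.8780708024
Shift from A(h/2): +0.0193622211.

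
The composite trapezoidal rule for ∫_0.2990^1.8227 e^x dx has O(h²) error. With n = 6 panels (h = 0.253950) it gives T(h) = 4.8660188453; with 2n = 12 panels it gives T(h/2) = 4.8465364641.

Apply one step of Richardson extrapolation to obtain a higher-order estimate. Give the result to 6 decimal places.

Order 2 gives 2^r = 4 and 2^r − 1 = 3.
A(h/2) − A(h) = 4.8465364641 − 4.8660188453 = -0.0194823812
Correction (A(h/2) − A(h))/(4 − 1) = (-0.0194823812)/3 = -0.0064941271
R = 4.8465364641 − 0.0064941271 = 4.8400423370

4.840042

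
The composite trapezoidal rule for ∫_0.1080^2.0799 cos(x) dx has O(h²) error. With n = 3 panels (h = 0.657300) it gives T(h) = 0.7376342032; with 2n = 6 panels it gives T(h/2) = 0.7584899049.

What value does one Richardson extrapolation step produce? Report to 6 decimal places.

0.765442

r = 2, so 2^r = 4.
Weighted: 3.0339596196 − 0.7376342032 = 2.2963254164
Denominator 4 − 1 = 3.
So the Richardson estimate is 0.7654418055.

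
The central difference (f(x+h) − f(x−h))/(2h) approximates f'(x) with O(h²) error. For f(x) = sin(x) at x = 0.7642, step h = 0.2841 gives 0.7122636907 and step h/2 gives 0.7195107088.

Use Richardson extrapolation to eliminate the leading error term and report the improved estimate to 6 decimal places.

With r = 2 the leading error scales as h^2, so the weight is 2^2 = 4.
4*0.7195107088 = 2.8780428352; subtract 0.7122636907 → 2.1657791445
2.1657791445 ÷ 3 = 0.7219263815
Gap between inputs: 7.247e-03; correction applied: +0.0024156727.

0.721926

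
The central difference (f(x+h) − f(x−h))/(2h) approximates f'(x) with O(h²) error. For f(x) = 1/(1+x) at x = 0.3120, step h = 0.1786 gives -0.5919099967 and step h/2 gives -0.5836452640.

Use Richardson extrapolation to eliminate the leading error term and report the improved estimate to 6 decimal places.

With r = 2 the leading error scales as h^2, so the weight is 2^2 = 4.
4*(-0.5836452640) − (-0.5919099967) = -1.7426710593
Divide by 2^2 − 1 = 3.
Result: -0.5808903531

-0.580890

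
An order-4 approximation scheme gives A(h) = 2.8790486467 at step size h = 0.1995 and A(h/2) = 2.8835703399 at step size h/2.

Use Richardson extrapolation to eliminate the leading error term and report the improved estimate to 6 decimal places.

Error is O(h^4); halving h shrinks it by 2^4 = 16.
A(h/2) − A(h) = 2.8835703399 − 2.8790486467 = 0.0045216932
Divide by 2^4 − 1 = 15: 0.0045216932/15 = 0.0003014462
R = A(h/2) + (A(h/2) − A(h))/15 = 2.8835703399 + 0.0003014462 = 2.8838717861
Shift from A(h/2): +0.0003014462.

2.883872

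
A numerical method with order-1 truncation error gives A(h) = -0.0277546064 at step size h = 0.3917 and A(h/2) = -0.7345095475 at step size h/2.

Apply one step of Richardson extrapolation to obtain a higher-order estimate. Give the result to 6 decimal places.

Method order is 1; weight 2^1 = 2.
Weighted: (-1.4690190950) − (-0.0277546064) = -1.4412644886
(-1.4412644886) ÷ 1 = -1.4412644886

-1.441264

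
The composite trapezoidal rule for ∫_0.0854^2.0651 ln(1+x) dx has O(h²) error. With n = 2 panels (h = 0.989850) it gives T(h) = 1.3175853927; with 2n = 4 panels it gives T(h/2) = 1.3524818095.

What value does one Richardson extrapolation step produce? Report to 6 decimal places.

Leading term ∝ h^2; use weight 4 = 2^2.
Top: 4(1.3524818095) − (1.3175853927) = 4.0923418453
Extrapolated: 4.0923418453 / 3 = 1.3641139484
Shift from A(h/2): +0.0116321389.

1.364114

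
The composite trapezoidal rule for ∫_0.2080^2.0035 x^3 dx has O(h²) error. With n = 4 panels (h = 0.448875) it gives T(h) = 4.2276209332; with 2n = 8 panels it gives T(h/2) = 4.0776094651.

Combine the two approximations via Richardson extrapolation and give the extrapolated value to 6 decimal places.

4.027606

Error is O(h^2); halving h shrinks it by 2^2 = 4.
4·4.0776094651 − 4.2276209332 = 12.0828169272
Extrapolated: 12.0828169272 / 3 = 4.0276056424
Gap between inputs: 1.500e-01; correction applied: −0.0500038227.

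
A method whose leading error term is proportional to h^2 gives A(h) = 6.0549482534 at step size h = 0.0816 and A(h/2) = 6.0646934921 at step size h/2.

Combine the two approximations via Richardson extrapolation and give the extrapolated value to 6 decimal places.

6.067942

r = 2, so 2^r = 4.
A(h/2) − A(h) = 6.0646934921 − 6.0549482534 = 0.0097452387
Correction (A(h/2) − A(h))/(4 − 1) = 0.0097452387/3 = 0.0032484129
R = 6.0646934921 + 0.0032484129 = 6.0679419050
Correction |R − A(h/2)| = 3.248e-03; gap |A(h/2) − A(h)| = 9.745e-03.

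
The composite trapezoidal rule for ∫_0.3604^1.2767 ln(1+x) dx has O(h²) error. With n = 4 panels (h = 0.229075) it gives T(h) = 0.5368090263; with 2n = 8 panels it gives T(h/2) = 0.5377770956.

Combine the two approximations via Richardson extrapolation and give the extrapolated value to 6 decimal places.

Leading term ∝ h^2; use weight 4 = 2^2.
Numerator 4×A(h/2) − A(h) = 4×0.5377770956 − 0.5368090263 = 1.6142993561
Denominator 4 − 1 = 3.
1.6142993561 ÷ 3 = 0.5380997854

0.538100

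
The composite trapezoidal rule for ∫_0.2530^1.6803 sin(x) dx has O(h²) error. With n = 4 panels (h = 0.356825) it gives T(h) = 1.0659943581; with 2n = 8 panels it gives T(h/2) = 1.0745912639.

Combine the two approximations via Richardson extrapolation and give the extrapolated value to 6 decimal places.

The method has order 2: 2^2 = 4.
2^2*A(h/2) = 4.2983650556; minus A(h) gives 3.2323706975.
(4*1.0745912639 − 1.0659943581)/(4 − 1) = 1.0774568992

1.077457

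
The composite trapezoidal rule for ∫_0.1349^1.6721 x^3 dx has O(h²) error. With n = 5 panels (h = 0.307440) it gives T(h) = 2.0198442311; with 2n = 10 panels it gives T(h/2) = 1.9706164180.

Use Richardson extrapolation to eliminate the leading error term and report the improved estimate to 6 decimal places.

1.954207

Method order is 2; weight 2^2 = 4.
Numerator 4·A(h/2) − A(h) = 4·1.9706164180 − 2.0198442311 = 5.8626214409
5.8626214409 ÷ 3 = 1.9542071470
Correction |R − A(h/2)| = 1.641e-02; gap |A(h/2) − A(h)| = 4.923e-02.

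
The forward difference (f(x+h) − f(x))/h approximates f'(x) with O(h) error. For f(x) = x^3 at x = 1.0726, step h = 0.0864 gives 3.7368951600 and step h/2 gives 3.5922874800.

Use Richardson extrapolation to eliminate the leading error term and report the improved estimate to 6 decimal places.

3.447680

Error is O(h^1); halving h shrinks it by 2^1 = 2.
2×3.5922874800 = 7.1845749600; 7.1845749600 − 3.7368951600 = 3.4476798000
R = 3.4476798000/1 = 3.4476798000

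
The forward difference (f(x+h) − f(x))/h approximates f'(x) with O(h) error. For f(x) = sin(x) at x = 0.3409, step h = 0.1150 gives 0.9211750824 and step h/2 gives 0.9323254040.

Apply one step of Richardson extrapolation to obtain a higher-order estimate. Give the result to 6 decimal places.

0.943476

Method order is 1; weight 2^1 = 2.
2×0.9323254040 = 1.8646508080; subtract 0.9211750824 → 0.9434757256
Divide by 2^1 − 1 = 1.
So the Richardson estimate is 0.9434757256.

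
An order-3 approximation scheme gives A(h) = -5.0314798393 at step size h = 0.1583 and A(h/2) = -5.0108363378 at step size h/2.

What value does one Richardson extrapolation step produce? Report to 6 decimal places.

-5.007887

Error is O(h^3); halving h shrinks it by 2^3 = 8.
A(h/2) − A(h) = -5.0108363378 − (-5.0314798393) = 0.0206435015
Divide by 2^3 − 1 = 7: 0.0206435015/7 = 0.0029490716
R = A(h/2) + (A(h/2) − A(h))/7 = -5.0108363378 + 0.0029490716 = -5.0078872662
Shift from A(h/2): +0.0029490716.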